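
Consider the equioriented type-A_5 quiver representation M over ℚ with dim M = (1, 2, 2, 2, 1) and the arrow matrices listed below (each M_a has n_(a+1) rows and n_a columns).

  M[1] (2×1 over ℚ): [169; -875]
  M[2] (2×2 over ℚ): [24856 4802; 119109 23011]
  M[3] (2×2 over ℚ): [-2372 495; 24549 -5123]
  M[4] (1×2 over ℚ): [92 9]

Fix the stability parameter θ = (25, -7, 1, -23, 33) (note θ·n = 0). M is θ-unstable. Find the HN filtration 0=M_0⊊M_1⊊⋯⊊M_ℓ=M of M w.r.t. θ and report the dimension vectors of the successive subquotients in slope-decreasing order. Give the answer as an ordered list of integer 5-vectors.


Interval decomposition of M: I[1,5], I[2,4].
HN type (ℓ=3): μ^(1)=33; μ^(2)=-1; μ^(3)=-29/3

((0, 0, 0, 0, 1); (1, 1, 1, 1, 0); (0, 1, 1, 1, 0))


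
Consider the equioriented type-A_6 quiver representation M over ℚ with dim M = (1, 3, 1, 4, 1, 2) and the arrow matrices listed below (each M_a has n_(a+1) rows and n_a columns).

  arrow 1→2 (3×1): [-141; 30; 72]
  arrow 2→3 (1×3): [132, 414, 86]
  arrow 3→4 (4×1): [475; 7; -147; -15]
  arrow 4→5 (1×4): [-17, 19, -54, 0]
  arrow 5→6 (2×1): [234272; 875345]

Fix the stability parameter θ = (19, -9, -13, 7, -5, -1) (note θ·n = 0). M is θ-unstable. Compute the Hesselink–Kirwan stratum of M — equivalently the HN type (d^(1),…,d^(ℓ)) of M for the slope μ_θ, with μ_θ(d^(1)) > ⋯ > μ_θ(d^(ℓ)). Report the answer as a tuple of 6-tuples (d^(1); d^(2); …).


Barcode: M ≅ I[1,2], I[2,2], I[2,6], I[4,4]^3, I[6,6]. HN layers by μ_θ (6 steps, strictly decreasing):
  μ^(1)=7; μ^(2)=5; μ^(3)=1/3; μ^(4)=-1; μ^(5)=-9; μ^(6)=-11

((0, 0, 0, 3, 0, 0); (1, 1, 0, 0, 0, 0); (0, 0, 0, 1, 1, 1); (0, 0, 0, 0, 0, 1); (0, 1, 0, 0, 0, 0); (0, 1, 1, 0, 0, 0))


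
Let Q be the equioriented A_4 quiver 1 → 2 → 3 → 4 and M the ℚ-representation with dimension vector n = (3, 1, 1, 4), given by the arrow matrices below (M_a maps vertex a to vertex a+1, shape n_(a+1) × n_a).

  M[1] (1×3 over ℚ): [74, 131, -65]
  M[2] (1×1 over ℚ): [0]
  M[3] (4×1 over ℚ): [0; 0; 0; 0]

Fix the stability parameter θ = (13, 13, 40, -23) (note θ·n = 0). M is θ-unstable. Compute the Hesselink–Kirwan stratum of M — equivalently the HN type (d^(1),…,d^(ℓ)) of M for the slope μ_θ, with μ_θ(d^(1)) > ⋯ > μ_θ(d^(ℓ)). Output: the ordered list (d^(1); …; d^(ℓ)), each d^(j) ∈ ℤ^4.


Via rank(M_{q-1}∘⋯∘M_p): M ≅ I[1,1]^2, I[1,2], I[3,3], I[4,4]^4.
μ_θ-semistable layers: μ^(1)=40; μ^(2)=13; μ^(3)=-23

((0, 0, 1, 0); (3, 1, 0, 0); (0, 0, 0, 4))


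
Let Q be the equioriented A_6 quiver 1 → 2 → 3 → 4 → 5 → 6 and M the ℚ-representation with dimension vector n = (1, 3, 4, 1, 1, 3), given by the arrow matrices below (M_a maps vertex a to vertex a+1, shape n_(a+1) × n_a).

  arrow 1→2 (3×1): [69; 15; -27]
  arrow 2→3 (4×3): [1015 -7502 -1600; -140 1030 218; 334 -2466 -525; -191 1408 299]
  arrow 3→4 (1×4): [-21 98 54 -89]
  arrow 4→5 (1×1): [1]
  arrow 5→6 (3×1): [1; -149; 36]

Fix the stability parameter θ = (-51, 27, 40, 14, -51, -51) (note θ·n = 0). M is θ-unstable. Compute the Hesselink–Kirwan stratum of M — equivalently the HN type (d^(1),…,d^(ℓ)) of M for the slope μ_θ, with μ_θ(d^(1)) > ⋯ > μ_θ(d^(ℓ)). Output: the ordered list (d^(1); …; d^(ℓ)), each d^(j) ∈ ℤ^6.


Interval decomposition of M: I[1,6], I[2,3]^2, I[3,3], I[6,6]^2.
HN type (ℓ=4): μ^(1)=40; μ^(2)=27; μ^(3)=-21/5; μ^(4)=-51

((0, 0, 3, 0, 0, 0); (0, 2, 0, 0, 0, 0); (0, 1, 1, 1, 1, 1); (1, 0, 0, 0, 0, 2))


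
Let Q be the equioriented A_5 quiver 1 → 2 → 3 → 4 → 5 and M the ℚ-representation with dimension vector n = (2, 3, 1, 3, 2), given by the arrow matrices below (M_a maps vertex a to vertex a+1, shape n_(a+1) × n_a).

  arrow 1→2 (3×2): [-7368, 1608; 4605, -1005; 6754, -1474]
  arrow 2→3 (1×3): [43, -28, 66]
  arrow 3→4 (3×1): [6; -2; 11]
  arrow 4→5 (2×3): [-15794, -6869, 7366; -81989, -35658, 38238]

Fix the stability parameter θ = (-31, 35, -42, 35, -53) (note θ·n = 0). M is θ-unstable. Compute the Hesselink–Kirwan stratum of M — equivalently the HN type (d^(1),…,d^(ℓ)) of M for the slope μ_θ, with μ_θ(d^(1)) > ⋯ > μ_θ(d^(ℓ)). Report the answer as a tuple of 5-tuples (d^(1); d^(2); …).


Interval decomposition of M: I[1,1], I[1,2], I[2,2], I[2,4], I[4,5]^2.
HN type (ℓ=4): μ^(1)=35; μ^(2)=-7/2; μ^(3)=-9; μ^(4)=-31

((0, 2, 0, 1, 0); (0, 1, 1, 0, 0); (0, 0, 0, 2, 2); (2, 0, 0, 0, 0))


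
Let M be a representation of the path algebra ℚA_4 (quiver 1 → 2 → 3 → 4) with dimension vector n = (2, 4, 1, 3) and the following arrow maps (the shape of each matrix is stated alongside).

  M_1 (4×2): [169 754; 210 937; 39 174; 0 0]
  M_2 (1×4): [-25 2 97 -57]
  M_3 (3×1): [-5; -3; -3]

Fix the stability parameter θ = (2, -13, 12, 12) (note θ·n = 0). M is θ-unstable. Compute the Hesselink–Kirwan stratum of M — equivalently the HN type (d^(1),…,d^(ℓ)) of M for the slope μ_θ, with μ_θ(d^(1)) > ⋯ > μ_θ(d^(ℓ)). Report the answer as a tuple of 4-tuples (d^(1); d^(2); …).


Barcode: M ≅ I[1,2], I[1,4], I[2,2]^2, I[4,4]^2. HN layers by μ_θ (3 steps, strictly decreasing):
  μ^(1)=12; μ^(2)=-11/2; μ^(3)=-13

((0, 0, 1, 3); (2, 2, 0, 0); (0, 2, 0, 0))


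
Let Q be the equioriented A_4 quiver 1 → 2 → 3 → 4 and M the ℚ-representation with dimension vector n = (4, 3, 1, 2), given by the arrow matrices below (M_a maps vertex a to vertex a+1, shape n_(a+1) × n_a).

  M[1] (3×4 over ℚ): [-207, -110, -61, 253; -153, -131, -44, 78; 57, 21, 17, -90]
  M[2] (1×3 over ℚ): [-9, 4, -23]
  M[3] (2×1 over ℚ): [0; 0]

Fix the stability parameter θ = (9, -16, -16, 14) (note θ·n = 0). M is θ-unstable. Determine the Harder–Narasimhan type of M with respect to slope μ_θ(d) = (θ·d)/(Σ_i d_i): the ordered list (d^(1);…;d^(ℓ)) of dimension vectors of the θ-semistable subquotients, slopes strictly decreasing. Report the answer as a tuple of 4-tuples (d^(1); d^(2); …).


Via rank(M_{q-1}∘⋯∘M_p): M ≅ I[1,1], I[1,2]^2, I[1,3], I[4,4]^2.
μ_θ-semistable layers: μ^(1)=14; μ^(2)=9; μ^(3)=-7/2; μ^(4)=-23/3

((0, 0, 0, 2); (1, 0, 0, 0); (2, 2, 0, 0); (1, 1, 1, 0))


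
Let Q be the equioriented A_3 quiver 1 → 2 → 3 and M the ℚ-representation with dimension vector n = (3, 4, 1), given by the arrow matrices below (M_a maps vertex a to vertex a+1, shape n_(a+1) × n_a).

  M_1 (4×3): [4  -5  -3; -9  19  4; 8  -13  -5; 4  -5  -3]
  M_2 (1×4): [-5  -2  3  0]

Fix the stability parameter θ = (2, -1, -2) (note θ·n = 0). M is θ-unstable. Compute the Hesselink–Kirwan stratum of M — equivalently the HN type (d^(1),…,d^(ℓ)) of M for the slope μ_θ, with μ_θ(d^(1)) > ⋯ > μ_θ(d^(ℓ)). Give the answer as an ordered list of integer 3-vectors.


Barcode: M ≅ I[1,2]^2, I[1,3], I[2,2]. HN layers by μ_θ (3 steps, strictly decreasing):
  μ^(1)=1/2; μ^(2)=-1/3; μ^(3)=-1

((2, 2, 0); (1, 1, 1); (0, 1, 0))


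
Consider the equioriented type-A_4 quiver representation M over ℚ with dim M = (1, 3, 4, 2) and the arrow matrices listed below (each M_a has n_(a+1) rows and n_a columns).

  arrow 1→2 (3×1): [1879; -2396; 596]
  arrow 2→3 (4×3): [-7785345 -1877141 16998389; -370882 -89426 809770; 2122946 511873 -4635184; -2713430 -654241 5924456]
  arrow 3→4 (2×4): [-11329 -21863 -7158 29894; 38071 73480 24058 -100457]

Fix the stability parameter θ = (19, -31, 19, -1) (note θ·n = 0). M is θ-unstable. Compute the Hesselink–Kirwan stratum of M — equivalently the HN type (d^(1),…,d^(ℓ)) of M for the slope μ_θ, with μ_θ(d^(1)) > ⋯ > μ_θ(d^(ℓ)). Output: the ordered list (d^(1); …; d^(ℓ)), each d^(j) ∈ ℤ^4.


Via rank(M_{q-1}∘⋯∘M_p): M ≅ I[1,4], I[2,3], I[2,4], I[3,3].
μ_θ-semistable layers: μ^(1)=19; μ^(2)=9; μ^(3)=-6; μ^(4)=-31

((0, 0, 2, 0); (0, 0, 2, 2); (1, 1, 0, 0); (0, 2, 0, 0))


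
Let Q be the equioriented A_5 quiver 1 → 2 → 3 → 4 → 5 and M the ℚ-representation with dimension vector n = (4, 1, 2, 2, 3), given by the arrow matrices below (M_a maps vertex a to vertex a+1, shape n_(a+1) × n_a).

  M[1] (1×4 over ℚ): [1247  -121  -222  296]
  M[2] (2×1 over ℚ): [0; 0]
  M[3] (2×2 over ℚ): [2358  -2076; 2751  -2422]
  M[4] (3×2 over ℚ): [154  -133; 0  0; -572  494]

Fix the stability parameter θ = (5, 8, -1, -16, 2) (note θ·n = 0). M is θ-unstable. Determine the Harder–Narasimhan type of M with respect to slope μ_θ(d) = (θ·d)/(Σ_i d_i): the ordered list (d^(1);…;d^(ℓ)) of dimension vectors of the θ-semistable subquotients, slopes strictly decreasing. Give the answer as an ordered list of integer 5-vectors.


Barcode: M ≅ I[1,1]^3, I[1,2], I[3,3], I[3,5], I[4,4], I[5,5]^2. HN layers by μ_θ (6 steps, strictly decreasing):
  μ^(1)=8; μ^(2)=5; μ^(3)=2; μ^(4)=-1; μ^(5)=-17/2; μ^(6)=-16

((0, 1, 0, 0, 0); (4, 0, 0, 0, 0); (0, 0, 0, 0, 3); (0, 0, 1, 0, 0); (0, 0, 1, 1, 0); (0, 0, 0, 1, 0))


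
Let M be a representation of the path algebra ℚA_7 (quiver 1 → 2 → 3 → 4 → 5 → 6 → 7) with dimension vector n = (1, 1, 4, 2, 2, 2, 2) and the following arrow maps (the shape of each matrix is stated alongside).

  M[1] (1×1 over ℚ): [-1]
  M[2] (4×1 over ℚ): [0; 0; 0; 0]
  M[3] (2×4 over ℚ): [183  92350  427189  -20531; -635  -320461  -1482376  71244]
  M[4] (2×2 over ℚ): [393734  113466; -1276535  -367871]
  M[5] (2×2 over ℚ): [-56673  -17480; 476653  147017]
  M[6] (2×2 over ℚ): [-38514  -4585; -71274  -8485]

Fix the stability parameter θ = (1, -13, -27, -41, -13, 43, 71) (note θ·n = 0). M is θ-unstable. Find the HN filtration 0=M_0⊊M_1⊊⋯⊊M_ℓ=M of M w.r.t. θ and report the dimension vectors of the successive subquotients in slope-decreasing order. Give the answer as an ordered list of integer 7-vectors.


Barcode: M ≅ I[1,2], I[3,3]^2, I[3,6], I[3,7], I[7,7]. HN layers by μ_θ (6 steps, strictly decreasing):
  μ^(1)=71; μ^(2)=43; μ^(3)=-6; μ^(4)=-13; μ^(5)=-27; μ^(6)=-34

((0, 0, 0, 0, 0, 0, 2); (0, 0, 0, 0, 0, 2, 0); (1, 1, 0, 0, 0, 0, 0); (0, 0, 0, 0, 2, 0, 0); (0, 0, 2, 0, 0, 0, 0); (0, 0, 2, 2, 0, 0, 0))


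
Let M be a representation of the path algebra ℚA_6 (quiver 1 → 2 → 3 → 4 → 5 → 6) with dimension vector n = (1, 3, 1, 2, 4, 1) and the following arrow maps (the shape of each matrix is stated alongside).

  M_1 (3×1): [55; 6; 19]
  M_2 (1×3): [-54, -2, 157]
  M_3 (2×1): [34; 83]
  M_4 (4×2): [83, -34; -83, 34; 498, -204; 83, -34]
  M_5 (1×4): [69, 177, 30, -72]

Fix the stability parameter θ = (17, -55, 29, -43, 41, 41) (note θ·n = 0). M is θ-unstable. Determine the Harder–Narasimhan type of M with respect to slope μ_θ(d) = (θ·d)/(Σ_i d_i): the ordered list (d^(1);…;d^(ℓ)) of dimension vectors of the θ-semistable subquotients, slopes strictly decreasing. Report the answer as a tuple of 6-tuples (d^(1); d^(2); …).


Barcode: M ≅ I[1,4], I[2,2]^2, I[4,5], I[5,5]^2, I[5,6]. HN layers by μ_θ (5 steps, strictly decreasing):
  μ^(1)=41; μ^(2)=-7; μ^(3)=-19; μ^(4)=-43; μ^(5)=-55

((0, 0, 0, 0, 4, 1); (0, 0, 1, 1, 0, 0); (1, 1, 0, 0, 0, 0); (0, 0, 0, 1, 0, 0); (0, 2, 0, 0, 0, 0))


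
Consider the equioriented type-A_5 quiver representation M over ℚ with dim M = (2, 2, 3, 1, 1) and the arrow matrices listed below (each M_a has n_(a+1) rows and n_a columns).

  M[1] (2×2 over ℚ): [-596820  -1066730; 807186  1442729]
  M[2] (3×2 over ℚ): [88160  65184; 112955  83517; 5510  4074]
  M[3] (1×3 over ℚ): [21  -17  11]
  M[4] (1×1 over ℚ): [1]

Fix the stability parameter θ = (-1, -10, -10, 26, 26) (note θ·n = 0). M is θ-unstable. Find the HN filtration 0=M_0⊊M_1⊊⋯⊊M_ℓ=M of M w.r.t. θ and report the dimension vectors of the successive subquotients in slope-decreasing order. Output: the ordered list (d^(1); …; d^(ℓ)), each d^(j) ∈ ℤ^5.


Barcode: M ≅ I[1,1], I[1,5], I[2,2], I[3,3]^2. HN layers by μ_θ (4 steps, strictly decreasing):
  μ^(1)=26; μ^(2)=-1; μ^(3)=-7; μ^(4)=-10

((0, 0, 0, 1, 1); (1, 0, 0, 0, 0); (1, 1, 1, 0, 0); (0, 1, 2, 0, 0))


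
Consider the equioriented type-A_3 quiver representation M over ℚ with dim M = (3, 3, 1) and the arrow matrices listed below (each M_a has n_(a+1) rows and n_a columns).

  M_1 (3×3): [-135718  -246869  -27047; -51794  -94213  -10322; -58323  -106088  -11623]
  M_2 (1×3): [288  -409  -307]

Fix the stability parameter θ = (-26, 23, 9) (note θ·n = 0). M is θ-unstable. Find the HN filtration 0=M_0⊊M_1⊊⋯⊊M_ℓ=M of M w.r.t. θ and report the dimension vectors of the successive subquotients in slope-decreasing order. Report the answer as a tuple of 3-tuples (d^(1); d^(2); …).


Via rank(M_{q-1}∘⋯∘M_p): M ≅ I[1,2]^2, I[1,3].
μ_θ-semistable layers: μ^(1)=23; μ^(2)=16; μ^(3)=-26

((0, 2, 0); (0, 1, 1); (3, 0, 0))


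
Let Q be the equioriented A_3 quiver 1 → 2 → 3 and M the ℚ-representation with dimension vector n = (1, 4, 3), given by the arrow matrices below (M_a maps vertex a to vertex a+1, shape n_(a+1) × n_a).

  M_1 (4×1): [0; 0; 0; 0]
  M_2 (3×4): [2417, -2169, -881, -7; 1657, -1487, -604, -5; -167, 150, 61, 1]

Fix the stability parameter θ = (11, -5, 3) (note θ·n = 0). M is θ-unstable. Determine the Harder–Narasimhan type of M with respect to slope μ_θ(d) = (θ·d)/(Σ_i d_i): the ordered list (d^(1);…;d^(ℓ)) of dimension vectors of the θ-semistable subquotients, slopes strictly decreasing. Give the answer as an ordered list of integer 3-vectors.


Barcode: M ≅ I[1,1], I[2,2], I[2,3]^3. HN layers by μ_θ (3 steps, strictly decreasing):
  μ^(1)=11; μ^(2)=3; μ^(3)=-5

((1, 0, 0); (0, 0, 3); (0, 4, 0))


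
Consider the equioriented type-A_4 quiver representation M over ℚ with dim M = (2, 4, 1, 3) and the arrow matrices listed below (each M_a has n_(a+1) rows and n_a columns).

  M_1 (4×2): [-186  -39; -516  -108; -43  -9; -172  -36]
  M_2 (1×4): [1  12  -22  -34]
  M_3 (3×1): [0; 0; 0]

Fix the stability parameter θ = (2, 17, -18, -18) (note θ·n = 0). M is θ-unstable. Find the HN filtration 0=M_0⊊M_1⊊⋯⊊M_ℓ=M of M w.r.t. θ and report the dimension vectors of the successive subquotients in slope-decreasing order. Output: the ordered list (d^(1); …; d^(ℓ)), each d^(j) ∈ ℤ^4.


Interval decomposition of M: I[1,2], I[1,3], I[2,2]^2, I[4,4]^3.
HN type (ℓ=4): μ^(1)=17; μ^(2)=2; μ^(3)=1/3; μ^(4)=-18

((0, 3, 0, 0); (1, 0, 0, 0); (1, 1, 1, 0); (0, 0, 0, 3))


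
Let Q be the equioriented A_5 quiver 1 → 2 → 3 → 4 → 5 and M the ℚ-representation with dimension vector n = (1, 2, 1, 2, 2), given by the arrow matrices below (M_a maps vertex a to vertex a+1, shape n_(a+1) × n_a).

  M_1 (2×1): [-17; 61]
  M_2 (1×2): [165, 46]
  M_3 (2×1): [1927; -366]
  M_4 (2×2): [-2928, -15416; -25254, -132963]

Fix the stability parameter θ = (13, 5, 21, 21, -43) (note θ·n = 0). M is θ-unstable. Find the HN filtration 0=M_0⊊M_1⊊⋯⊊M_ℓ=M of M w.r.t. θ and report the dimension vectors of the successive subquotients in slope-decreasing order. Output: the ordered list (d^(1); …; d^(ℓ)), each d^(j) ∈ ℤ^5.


Interval decomposition of M: I[1,4], I[2,2], I[4,5], I[5,5].
HN type (ℓ=5): μ^(1)=21; μ^(2)=9; μ^(3)=5; μ^(4)=-11; μ^(5)=-43

((0, 0, 1, 1, 0); (1, 1, 0, 0, 0); (0, 1, 0, 0, 0); (0, 0, 0, 1, 1); (0, 0, 0, 0, 1))


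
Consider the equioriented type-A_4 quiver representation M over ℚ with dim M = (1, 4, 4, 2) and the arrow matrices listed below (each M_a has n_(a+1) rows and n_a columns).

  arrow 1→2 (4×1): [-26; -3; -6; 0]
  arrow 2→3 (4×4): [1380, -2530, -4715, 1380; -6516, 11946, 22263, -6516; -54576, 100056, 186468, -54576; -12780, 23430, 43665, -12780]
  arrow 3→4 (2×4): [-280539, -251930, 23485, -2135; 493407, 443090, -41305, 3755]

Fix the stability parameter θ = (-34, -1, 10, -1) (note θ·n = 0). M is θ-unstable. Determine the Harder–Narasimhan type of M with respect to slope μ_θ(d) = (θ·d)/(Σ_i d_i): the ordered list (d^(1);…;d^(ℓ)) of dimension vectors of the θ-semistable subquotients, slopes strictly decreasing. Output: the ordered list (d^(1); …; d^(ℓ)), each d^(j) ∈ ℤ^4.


Interval decomposition of M: I[1,2], I[2,2]^2, I[2,3], I[3,3]^2, I[3,4], I[4,4].
HN type (ℓ=4): μ^(1)=10; μ^(2)=9/2; μ^(3)=-1; μ^(4)=-34

((0, 0, 3, 0); (0, 0, 1, 1); (0, 4, 0, 1); (1, 0, 0, 0))


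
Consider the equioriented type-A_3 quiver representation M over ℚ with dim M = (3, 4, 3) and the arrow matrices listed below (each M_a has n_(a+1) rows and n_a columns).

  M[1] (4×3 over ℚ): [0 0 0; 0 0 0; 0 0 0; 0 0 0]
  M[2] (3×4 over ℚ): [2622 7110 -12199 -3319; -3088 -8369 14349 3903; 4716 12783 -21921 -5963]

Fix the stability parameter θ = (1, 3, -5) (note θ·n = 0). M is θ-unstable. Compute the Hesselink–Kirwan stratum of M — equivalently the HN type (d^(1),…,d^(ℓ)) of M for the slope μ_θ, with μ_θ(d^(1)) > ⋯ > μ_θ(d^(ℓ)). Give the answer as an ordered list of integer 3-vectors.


Barcode: M ≅ I[1,1]^3, I[2,2], I[2,3]^3. HN layers by μ_θ (3 steps, strictly decreasing):
  μ^(1)=3; μ^(2)=1; μ^(3)=-1

((0, 1, 0); (3, 0, 0); (0, 3, 3))


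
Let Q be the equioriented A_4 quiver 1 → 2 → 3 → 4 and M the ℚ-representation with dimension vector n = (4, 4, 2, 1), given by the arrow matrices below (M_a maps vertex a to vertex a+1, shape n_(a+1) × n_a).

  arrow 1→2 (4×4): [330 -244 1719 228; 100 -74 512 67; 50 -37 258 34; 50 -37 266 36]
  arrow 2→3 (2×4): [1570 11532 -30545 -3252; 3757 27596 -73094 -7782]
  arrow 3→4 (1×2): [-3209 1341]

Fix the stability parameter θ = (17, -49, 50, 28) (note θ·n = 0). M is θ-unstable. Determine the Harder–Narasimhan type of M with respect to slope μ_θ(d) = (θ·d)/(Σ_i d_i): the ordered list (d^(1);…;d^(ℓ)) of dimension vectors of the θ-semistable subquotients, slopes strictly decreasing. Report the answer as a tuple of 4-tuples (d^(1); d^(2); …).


Via rank(M_{q-1}∘⋯∘M_p): M ≅ I[1,1], I[1,2], I[1,3], I[1,4], I[2,2].
μ_θ-semistable layers: μ^(1)=50; μ^(2)=39; μ^(3)=17; μ^(4)=-16; μ^(5)=-49

((0, 0, 1, 0); (0, 0, 1, 1); (1, 0, 0, 0); (3, 3, 0, 0); (0, 1, 0, 0))


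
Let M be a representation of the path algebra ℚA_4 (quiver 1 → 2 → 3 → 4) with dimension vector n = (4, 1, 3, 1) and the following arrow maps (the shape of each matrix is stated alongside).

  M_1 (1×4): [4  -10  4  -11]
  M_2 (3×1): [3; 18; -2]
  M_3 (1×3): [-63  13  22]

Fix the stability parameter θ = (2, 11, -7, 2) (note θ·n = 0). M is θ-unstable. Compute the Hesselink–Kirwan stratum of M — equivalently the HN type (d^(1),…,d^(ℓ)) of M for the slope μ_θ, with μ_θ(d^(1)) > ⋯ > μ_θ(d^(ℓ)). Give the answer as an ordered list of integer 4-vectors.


Interval decomposition of M: I[1,1]^3, I[1,4], I[3,3]^2.
HN type (ℓ=2): μ^(1)=2; μ^(2)=-7

((4, 1, 1, 1); (0, 0, 2, 0))


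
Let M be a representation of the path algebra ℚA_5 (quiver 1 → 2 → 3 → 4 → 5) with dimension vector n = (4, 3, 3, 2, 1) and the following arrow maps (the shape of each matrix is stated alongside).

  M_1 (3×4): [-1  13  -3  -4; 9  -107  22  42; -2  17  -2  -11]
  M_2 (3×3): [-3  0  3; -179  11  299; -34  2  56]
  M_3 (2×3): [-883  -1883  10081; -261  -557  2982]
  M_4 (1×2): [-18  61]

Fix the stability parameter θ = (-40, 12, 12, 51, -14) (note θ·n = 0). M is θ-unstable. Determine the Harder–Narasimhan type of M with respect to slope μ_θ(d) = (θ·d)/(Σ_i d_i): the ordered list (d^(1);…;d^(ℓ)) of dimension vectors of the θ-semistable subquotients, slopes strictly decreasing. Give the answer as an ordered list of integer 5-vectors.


Via rank(M_{q-1}∘⋯∘M_p): M ≅ I[1,1], I[1,3], I[1,4], I[1,5].
μ_θ-semistable layers: μ^(1)=51; μ^(2)=37/2; μ^(3)=12; μ^(4)=-40

((0, 0, 0, 1, 0); (0, 0, 0, 1, 1); (0, 3, 3, 0, 0); (4, 0, 0, 0, 0))


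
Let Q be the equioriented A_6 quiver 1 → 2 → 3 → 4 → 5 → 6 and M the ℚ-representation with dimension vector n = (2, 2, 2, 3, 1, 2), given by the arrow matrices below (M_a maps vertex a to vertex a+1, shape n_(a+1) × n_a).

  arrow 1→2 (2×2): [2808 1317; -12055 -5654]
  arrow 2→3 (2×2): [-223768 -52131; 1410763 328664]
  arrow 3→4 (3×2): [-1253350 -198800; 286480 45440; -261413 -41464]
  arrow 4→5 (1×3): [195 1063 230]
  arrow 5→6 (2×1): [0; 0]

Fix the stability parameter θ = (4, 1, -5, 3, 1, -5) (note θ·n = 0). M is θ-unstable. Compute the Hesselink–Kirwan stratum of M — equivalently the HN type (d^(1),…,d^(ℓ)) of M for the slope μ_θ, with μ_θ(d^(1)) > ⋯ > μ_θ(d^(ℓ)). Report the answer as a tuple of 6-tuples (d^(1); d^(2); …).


Interval decomposition of M: I[1,3], I[1,4], I[4,4], I[4,5], I[6,6]^2.
HN type (ℓ=4): μ^(1)=3; μ^(2)=2; μ^(3)=0; μ^(4)=-5

((0, 0, 0, 2, 0, 0); (0, 0, 0, 1, 1, 0); (2, 2, 2, 0, 0, 0); (0, 0, 0, 0, 0, 2))


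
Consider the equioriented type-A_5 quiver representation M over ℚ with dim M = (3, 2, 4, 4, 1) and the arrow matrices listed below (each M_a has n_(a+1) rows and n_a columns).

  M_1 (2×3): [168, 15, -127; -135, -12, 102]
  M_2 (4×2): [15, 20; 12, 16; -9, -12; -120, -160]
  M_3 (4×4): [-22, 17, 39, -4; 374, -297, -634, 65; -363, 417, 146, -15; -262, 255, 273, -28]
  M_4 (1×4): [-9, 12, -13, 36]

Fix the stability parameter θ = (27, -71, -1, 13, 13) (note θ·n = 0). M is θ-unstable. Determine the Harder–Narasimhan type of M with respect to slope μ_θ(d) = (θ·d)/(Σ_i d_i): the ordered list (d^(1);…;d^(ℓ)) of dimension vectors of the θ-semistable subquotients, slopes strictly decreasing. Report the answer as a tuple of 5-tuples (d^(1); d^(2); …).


Barcode: M ≅ I[1,1], I[1,2], I[1,4], I[3,3], I[3,4], I[3,5], I[4,4]. HN layers by μ_θ (4 steps, strictly decreasing):
  μ^(1)=27; μ^(2)=13; μ^(3)=-1; μ^(4)=-22

((1, 0, 0, 0, 0); (0, 0, 0, 4, 1); (0, 0, 4, 0, 0); (2, 2, 0, 0, 0))


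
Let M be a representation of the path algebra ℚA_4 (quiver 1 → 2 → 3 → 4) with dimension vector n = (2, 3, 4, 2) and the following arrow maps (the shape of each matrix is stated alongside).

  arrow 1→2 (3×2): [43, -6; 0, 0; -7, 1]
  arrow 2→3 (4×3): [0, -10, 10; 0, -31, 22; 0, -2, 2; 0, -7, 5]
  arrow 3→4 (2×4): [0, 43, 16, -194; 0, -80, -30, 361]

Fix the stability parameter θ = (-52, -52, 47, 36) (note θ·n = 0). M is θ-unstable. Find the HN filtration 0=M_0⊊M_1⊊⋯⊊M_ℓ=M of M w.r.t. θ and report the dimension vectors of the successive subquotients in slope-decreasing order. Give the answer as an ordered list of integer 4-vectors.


Barcode: M ≅ I[1,2], I[1,4], I[2,4], I[3,3]^2. HN layers by μ_θ (3 steps, strictly decreasing):
  μ^(1)=47; μ^(2)=83/2; μ^(3)=-52

((0, 0, 2, 0); (0, 0, 2, 2); (2, 3, 0, 0))


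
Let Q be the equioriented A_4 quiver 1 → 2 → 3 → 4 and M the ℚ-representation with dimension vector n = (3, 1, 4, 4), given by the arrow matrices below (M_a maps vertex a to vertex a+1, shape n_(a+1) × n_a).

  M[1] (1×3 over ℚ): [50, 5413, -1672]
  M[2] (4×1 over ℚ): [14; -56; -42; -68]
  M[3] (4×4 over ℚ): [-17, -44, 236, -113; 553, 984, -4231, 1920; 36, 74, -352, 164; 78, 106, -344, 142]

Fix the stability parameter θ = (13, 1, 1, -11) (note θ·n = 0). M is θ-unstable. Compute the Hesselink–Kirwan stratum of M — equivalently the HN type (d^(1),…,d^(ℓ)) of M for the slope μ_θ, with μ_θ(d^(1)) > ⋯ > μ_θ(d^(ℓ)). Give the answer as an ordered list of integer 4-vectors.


Barcode: M ≅ I[1,1]^2, I[1,4], I[3,3], I[3,4]^2, I[4,4]. HN layers by μ_θ (4 steps, strictly decreasing):
  μ^(1)=13; μ^(2)=1; μ^(3)=-5; μ^(4)=-11

((2, 0, 0, 0); (1, 1, 2, 1); (0, 0, 2, 2); (0, 0, 0, 1))


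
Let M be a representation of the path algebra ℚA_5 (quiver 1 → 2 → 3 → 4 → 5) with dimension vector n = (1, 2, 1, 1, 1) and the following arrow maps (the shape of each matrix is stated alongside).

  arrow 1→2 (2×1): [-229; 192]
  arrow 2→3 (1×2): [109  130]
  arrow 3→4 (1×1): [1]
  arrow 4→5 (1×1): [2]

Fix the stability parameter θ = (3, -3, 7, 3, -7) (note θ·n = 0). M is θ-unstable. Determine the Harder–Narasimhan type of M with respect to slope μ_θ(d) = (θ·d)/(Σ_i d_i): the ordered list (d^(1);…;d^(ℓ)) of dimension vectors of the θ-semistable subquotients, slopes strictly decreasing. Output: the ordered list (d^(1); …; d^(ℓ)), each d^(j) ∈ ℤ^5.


Interval decomposition of M: I[1,5], I[2,2].
HN type (ℓ=3): μ^(1)=1; μ^(2)=0; μ^(3)=-3

((0, 0, 1, 1, 1); (1, 1, 0, 0, 0); (0, 1, 0, 0, 0))


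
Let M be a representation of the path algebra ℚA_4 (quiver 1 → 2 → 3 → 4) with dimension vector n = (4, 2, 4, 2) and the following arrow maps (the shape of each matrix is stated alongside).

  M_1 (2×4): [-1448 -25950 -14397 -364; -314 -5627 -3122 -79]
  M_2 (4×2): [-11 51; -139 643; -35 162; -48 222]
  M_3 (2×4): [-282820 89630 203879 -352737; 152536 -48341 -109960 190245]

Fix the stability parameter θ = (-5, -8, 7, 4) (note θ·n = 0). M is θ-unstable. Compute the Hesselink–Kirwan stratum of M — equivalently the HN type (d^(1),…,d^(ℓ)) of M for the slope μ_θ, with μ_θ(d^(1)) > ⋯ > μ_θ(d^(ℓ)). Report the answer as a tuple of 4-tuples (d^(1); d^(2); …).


Interval decomposition of M: I[1,1]^2, I[1,4]^2, I[3,3]^2.
HN type (ℓ=4): μ^(1)=7; μ^(2)=11/2; μ^(3)=-5; μ^(4)=-13/2

((0, 0, 2, 0); (0, 0, 2, 2); (2, 0, 0, 0); (2, 2, 0, 0))


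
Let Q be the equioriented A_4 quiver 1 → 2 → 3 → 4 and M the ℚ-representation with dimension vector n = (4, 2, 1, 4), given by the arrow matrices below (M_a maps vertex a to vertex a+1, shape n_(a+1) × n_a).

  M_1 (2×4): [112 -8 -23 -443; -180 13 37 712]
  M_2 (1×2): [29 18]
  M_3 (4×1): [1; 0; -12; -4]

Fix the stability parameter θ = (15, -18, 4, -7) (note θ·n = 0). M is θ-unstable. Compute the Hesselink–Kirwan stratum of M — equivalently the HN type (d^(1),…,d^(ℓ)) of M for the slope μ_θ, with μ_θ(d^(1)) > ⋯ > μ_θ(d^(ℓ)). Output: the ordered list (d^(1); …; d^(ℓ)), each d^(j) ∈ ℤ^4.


Via rank(M_{q-1}∘⋯∘M_p): M ≅ I[1,1]^2, I[1,2], I[1,4], I[4,4]^3.
μ_θ-semistable layers: μ^(1)=15; μ^(2)=-3/2; μ^(3)=-7

((2, 0, 0, 0); (2, 2, 1, 1); (0, 0, 0, 3))


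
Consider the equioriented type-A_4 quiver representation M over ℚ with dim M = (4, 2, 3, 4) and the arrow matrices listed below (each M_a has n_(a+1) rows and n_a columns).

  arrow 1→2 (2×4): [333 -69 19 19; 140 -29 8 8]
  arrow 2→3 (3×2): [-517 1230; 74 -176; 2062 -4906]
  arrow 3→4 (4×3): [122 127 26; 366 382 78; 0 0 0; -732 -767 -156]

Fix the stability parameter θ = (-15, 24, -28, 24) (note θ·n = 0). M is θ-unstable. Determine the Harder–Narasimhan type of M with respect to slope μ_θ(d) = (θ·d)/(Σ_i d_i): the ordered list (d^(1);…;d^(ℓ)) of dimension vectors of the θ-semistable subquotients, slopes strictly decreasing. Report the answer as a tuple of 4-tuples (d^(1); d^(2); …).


Via rank(M_{q-1}∘⋯∘M_p): M ≅ I[1,1]^2, I[1,4]^2, I[3,3], I[4,4]^2.
μ_θ-semistable layers: μ^(1)=24; μ^(2)=-2; μ^(3)=-15; μ^(4)=-28

((0, 0, 0, 4); (0, 2, 2, 0); (4, 0, 0, 0); (0, 0, 1, 0))


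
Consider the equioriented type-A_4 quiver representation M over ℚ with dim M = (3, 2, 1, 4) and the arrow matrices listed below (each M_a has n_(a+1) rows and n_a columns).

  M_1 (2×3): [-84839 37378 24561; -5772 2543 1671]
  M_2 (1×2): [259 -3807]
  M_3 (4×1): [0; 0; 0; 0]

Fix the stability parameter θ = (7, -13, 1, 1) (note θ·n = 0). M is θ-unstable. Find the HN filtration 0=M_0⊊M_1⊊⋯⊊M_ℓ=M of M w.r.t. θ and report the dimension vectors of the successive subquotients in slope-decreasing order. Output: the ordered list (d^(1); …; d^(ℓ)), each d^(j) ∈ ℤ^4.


Barcode: M ≅ I[1,1], I[1,2], I[1,3], I[4,4]^4. HN layers by μ_θ (3 steps, strictly decreasing):
  μ^(1)=7; μ^(2)=1; μ^(3)=-3

((1, 0, 0, 0); (0, 0, 1, 4); (2, 2, 0, 0))


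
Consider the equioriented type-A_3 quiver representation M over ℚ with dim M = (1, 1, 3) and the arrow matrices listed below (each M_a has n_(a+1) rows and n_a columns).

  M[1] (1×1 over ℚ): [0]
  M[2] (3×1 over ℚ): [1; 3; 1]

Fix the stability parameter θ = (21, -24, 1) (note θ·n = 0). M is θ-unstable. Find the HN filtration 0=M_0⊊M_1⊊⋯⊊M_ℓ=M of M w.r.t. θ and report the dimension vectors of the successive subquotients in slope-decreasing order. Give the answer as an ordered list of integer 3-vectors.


Barcode: M ≅ I[1,1], I[2,3], I[3,3]^2. HN layers by μ_θ (3 steps, strictly decreasing):
  μ^(1)=21; μ^(2)=1; μ^(3)=-24

((1, 0, 0); (0, 0, 3); (0, 1, 0))


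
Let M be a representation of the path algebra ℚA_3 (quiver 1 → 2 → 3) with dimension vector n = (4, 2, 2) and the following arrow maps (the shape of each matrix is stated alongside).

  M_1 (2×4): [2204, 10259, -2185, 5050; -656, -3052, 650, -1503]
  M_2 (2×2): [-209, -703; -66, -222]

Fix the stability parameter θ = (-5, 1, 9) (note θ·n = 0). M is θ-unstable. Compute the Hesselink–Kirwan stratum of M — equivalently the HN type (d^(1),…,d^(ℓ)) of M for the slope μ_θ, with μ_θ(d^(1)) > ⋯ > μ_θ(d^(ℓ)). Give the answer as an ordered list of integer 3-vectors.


Via rank(M_{q-1}∘⋯∘M_p): M ≅ I[1,1]^2, I[1,2], I[1,3], I[3,3].
μ_θ-semistable layers: μ^(1)=9; μ^(2)=1; μ^(3)=-5

((0, 0, 2); (0, 2, 0); (4, 0, 0))


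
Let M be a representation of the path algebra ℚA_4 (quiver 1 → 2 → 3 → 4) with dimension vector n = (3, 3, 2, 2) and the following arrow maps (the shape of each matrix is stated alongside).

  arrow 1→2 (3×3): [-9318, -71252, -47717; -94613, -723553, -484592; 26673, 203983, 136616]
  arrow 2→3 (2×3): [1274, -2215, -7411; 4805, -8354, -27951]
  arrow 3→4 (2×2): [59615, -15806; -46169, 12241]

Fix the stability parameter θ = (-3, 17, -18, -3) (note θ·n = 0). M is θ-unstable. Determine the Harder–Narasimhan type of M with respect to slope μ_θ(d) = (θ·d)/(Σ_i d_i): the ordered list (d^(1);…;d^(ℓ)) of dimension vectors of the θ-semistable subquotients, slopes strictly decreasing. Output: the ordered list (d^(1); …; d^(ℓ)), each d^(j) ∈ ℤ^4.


Via rank(M_{q-1}∘⋯∘M_p): M ≅ I[1,2], I[1,4]^2.
μ_θ-semistable layers: μ^(1)=17; μ^(2)=-4/3; μ^(3)=-3

((0, 1, 0, 0); (0, 2, 2, 2); (3, 0, 0, 0))


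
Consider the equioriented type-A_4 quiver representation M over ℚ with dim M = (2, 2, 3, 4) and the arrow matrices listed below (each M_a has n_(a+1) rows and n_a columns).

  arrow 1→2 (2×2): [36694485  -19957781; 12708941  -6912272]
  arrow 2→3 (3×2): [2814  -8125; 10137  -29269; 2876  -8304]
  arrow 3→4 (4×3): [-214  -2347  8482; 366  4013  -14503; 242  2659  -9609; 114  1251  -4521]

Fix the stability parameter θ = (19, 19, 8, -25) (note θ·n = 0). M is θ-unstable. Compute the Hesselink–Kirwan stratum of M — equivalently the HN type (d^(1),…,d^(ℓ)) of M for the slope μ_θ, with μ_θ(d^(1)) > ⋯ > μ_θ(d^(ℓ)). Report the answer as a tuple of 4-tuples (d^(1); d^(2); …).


Via rank(M_{q-1}∘⋯∘M_p): M ≅ I[1,3], I[1,4], I[3,4], I[4,4]^2.
μ_θ-semistable layers: μ^(1)=46/3; μ^(2)=21/4; μ^(3)=-17/2; μ^(4)=-25

((1, 1, 1, 0); (1, 1, 1, 1); (0, 0, 1, 1); (0, 0, 0, 2))


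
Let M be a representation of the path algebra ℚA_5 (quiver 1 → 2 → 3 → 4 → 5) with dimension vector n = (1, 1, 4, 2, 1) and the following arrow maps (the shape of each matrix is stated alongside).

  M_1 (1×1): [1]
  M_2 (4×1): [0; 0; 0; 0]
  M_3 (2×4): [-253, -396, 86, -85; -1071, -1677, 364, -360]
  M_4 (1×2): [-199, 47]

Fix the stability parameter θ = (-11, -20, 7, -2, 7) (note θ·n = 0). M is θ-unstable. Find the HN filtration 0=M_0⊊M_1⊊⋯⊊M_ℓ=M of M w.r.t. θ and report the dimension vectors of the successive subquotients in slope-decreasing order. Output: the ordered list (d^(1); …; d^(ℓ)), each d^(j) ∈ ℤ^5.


Via rank(M_{q-1}∘⋯∘M_p): M ≅ I[1,2], I[3,3]^2, I[3,4], I[3,5].
μ_θ-semistable layers: μ^(1)=7; μ^(2)=5/2; μ^(3)=-31/2

((0, 0, 2, 0, 1); (0, 0, 2, 2, 0); (1, 1, 0, 0, 0))


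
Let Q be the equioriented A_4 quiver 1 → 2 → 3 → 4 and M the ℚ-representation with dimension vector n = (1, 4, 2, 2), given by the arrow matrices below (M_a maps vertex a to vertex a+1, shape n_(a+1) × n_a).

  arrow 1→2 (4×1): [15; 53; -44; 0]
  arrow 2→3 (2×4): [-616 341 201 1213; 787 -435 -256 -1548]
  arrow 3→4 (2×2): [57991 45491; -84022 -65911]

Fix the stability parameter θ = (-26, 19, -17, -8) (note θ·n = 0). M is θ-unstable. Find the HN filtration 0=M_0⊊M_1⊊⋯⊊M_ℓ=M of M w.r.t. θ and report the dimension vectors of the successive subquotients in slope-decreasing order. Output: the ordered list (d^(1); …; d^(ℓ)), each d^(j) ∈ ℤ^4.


Via rank(M_{q-1}∘⋯∘M_p): M ≅ I[1,4], I[2,2]^2, I[2,4].
μ_θ-semistable layers: μ^(1)=19; μ^(2)=-2; μ^(3)=-26

((0, 2, 0, 0); (0, 2, 2, 2); (1, 0, 0, 0))


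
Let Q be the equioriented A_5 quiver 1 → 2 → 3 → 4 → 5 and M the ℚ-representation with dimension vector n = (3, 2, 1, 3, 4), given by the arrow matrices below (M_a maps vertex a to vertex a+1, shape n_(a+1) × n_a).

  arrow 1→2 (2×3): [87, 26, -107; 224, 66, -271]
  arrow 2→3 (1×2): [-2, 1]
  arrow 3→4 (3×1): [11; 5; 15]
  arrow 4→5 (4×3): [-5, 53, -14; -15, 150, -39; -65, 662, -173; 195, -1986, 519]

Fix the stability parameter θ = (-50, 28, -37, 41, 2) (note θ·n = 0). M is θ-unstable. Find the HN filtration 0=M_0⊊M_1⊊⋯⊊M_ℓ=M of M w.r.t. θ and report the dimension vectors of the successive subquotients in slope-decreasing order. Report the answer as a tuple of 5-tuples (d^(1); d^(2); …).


Interval decomposition of M: I[1,1], I[1,2], I[1,4], I[4,5]^2, I[5,5]^2.
HN type (ℓ=6): μ^(1)=41; μ^(2)=28; μ^(3)=43/2; μ^(4)=2; μ^(5)=-9/2; μ^(6)=-50

((0, 0, 0, 1, 0); (0, 1, 0, 0, 0); (0, 0, 0, 2, 2); (0, 0, 0, 0, 2); (0, 1, 1, 0, 0); (3, 0, 0, 0, 0))


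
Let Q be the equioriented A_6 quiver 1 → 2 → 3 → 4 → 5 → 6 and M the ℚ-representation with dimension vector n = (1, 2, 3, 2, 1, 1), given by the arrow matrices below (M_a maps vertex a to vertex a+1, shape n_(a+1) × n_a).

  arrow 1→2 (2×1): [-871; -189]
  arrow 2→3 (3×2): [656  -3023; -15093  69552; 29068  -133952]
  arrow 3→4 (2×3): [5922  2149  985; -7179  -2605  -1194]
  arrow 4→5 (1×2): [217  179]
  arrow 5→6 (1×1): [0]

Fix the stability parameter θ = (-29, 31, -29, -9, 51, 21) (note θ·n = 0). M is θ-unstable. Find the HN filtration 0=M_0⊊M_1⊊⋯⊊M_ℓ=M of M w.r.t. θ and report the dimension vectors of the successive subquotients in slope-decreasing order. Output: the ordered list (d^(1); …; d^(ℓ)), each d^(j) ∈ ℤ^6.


Interval decomposition of M: I[1,5], I[2,4], I[3,3], I[6,6].
HN type (ℓ=4): μ^(1)=51; μ^(2)=21; μ^(3)=-7/3; μ^(4)=-29

((0, 0, 0, 0, 1, 0); (0, 0, 0, 0, 0, 1); (0, 2, 2, 2, 0, 0); (1, 0, 1, 0, 0, 0))


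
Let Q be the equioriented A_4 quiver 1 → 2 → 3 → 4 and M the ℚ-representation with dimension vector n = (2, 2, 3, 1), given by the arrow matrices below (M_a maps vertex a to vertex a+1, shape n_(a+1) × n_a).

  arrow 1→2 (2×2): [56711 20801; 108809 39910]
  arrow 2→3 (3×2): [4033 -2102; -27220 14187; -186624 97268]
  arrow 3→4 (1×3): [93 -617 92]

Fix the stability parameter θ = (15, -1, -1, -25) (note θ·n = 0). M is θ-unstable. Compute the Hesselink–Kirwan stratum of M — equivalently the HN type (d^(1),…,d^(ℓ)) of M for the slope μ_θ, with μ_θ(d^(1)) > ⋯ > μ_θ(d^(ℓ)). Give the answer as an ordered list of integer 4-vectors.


Via rank(M_{q-1}∘⋯∘M_p): M ≅ I[1,3], I[1,4], I[3,3].
μ_θ-semistable layers: μ^(1)=13/3; μ^(2)=-1; μ^(3)=-3

((1, 1, 1, 0); (0, 0, 1, 0); (1, 1, 1, 1))


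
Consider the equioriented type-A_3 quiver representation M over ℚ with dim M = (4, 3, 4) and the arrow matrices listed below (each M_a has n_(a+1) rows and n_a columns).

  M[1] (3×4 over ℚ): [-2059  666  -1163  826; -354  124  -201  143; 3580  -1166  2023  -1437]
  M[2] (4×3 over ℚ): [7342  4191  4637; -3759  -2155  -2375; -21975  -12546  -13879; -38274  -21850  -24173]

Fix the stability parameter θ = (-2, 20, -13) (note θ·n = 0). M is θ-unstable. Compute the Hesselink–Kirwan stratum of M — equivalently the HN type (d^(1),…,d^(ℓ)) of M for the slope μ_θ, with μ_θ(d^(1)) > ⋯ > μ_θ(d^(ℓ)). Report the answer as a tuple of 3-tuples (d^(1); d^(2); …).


Barcode: M ≅ I[1,1], I[1,3]^3, I[3,3]. HN layers by μ_θ (3 steps, strictly decreasing):
  μ^(1)=7/2; μ^(2)=-2; μ^(3)=-13

((0, 3, 3); (4, 0, 0); (0, 0, 1))


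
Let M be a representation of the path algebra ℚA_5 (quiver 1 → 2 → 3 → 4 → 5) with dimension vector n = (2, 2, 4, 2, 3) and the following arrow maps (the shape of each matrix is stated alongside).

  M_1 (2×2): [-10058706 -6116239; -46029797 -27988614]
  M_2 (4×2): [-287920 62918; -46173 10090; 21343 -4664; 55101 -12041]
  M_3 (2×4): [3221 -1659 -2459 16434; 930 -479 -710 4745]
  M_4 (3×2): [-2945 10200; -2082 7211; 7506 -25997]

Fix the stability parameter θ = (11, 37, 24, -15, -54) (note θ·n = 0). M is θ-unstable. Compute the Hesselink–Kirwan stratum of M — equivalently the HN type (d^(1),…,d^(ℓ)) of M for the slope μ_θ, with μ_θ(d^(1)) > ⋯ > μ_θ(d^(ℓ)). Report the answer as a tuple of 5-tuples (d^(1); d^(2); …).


Interval decomposition of M: I[1,3], I[1,5], I[3,3], I[3,5], I[5,5].
HN type (ℓ=6): μ^(1)=61/2; μ^(2)=24; μ^(3)=11; μ^(4)=3/5; μ^(5)=-15; μ^(6)=-54

((0, 1, 1, 0, 0); (0, 0, 1, 0, 0); (1, 0, 0, 0, 0); (1, 1, 1, 1, 1); (0, 0, 1, 1, 1); (0, 0, 0, 0, 1))


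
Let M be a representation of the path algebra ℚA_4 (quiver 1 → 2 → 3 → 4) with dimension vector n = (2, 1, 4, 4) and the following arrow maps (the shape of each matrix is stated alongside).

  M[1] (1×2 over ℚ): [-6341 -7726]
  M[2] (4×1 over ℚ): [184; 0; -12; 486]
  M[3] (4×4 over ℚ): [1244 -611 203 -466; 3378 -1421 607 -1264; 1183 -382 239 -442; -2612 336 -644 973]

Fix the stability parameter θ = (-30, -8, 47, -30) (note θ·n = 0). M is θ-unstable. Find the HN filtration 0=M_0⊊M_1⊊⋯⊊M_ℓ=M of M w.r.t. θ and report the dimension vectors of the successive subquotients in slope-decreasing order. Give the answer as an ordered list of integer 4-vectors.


Interval decomposition of M: I[1,1], I[1,4], I[3,4]^3.
HN type (ℓ=3): μ^(1)=17/2; μ^(2)=-8; μ^(3)=-30

((0, 0, 4, 4); (0, 1, 0, 0); (2, 0, 0, 0))


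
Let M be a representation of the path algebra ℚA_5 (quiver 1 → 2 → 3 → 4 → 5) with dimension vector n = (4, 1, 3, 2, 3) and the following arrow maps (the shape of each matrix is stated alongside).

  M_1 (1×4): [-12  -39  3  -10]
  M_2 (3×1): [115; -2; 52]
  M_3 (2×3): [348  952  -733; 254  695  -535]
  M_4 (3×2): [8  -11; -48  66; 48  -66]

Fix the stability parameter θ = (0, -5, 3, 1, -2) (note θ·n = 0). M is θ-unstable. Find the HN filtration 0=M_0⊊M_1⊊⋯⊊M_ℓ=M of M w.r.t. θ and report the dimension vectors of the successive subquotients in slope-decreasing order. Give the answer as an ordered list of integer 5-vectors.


Interval decomposition of M: I[1,1]^3, I[1,3], I[3,4], I[3,5], I[5,5]^2.
HN type (ℓ=6): μ^(1)=3; μ^(2)=2; μ^(3)=2/3; μ^(4)=0; μ^(5)=-2; μ^(6)=-5/2

((0, 0, 1, 0, 0); (0, 0, 1, 1, 0); (0, 0, 1, 1, 1); (3, 0, 0, 0, 0); (0, 0, 0, 0, 2); (1, 1, 0, 0, 0))


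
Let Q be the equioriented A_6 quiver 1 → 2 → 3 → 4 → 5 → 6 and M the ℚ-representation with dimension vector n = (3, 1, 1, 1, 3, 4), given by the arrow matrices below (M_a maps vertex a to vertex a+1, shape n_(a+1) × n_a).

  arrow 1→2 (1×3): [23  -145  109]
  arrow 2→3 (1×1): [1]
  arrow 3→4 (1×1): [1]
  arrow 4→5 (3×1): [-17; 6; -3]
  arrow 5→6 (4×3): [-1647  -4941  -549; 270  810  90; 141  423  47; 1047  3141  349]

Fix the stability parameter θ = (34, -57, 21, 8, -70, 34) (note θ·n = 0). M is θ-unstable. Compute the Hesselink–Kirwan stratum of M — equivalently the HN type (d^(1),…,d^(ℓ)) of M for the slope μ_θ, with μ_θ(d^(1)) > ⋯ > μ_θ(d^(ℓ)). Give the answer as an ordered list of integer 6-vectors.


Interval decomposition of M: I[1,1]^2, I[1,5], I[5,5], I[5,6], I[6,6]^3.
HN type (ℓ=3): μ^(1)=34; μ^(2)=-64/5; μ^(3)=-70

((2, 0, 0, 0, 0, 4); (1, 1, 1, 1, 1, 0); (0, 0, 0, 0, 2, 0))
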